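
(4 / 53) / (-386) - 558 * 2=-1116.00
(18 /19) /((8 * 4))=9 /304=0.03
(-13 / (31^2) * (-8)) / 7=104 / 6727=0.02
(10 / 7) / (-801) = -10 / 5607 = -0.00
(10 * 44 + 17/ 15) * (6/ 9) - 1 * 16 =12514/ 45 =278.09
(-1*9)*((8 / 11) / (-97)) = 72 / 1067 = 0.07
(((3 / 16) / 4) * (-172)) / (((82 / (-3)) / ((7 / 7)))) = 387 / 1312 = 0.29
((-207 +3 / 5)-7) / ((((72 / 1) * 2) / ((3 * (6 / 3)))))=-1067 / 120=-8.89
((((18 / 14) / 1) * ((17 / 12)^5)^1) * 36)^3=2862423051509815793 / 155373797376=18422817.10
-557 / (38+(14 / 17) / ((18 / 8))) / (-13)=85221 / 76310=1.12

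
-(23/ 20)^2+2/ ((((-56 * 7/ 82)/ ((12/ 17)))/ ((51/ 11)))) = -580331/ 215600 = -2.69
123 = 123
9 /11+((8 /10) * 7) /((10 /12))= 2073 /275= 7.54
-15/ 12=-5/ 4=-1.25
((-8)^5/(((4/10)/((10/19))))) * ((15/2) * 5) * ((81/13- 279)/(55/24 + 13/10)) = 13071974400000/106457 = 122791121.30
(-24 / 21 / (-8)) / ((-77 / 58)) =-0.11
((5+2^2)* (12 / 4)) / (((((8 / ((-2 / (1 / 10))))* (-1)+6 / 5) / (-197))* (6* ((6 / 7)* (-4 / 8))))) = 20685 / 16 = 1292.81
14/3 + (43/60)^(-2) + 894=900.61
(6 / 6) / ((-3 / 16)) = -16 / 3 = -5.33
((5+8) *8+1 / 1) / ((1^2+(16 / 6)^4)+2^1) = 8505 / 4339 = 1.96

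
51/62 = 0.82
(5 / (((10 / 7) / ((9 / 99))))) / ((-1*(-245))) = 1 / 770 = 0.00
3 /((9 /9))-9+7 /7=-5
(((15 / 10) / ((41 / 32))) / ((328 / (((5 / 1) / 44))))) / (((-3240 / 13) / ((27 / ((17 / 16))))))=-0.00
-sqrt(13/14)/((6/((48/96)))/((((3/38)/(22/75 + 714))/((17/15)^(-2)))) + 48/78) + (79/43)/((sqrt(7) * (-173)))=-79 * sqrt(7)/52073 -3757 * sqrt(182)/4446079792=-0.00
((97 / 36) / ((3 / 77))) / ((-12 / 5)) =-37345 / 1296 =-28.82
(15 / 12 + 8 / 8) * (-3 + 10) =63 / 4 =15.75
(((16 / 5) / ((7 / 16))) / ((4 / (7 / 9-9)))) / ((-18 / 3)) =2368 / 945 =2.51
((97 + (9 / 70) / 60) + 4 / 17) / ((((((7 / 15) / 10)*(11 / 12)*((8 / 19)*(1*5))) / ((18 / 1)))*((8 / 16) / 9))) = 32054690601 / 91630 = 349827.46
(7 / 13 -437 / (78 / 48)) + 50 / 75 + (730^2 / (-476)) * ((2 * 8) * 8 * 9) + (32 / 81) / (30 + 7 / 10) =-49624379792591 / 38469249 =-1289975.27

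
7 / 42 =1 / 6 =0.17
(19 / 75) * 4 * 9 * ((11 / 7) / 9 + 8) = 7828 / 105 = 74.55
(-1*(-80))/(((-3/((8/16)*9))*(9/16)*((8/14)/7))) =-7840/3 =-2613.33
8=8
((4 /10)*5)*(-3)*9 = -54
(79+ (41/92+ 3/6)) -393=-28801/92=-313.05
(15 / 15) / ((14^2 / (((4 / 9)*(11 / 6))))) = 11 / 2646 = 0.00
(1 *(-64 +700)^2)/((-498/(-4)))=3248.96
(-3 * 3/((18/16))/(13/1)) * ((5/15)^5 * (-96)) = 256/1053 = 0.24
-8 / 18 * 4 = -16 / 9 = -1.78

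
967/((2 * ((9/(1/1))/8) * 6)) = 1934/27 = 71.63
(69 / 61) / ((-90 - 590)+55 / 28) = -1932 / 1158085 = -0.00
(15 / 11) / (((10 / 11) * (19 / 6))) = 9 / 19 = 0.47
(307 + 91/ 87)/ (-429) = -26800/ 37323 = -0.72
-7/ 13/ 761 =-7/ 9893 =-0.00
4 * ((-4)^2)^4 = 262144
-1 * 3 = -3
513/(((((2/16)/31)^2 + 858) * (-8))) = -3943944/52770433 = -0.07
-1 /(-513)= 1 /513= 0.00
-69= -69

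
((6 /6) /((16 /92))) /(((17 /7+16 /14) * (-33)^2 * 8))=161 /871200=0.00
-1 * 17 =-17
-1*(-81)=81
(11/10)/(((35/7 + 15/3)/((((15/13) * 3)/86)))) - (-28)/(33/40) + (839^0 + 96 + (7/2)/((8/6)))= 49278881/368940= 133.57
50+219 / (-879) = 14577 / 293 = 49.75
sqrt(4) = 2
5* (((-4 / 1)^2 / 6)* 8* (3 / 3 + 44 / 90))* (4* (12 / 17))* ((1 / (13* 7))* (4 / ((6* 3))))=137216 / 125307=1.10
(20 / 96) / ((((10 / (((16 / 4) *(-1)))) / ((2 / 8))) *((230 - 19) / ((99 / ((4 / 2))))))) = -33 / 6752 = -0.00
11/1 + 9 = 20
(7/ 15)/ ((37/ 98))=686/ 555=1.24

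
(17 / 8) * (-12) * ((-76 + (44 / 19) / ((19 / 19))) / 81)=11900 / 513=23.20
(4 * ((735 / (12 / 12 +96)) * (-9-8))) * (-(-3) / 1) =-149940 / 97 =-1545.77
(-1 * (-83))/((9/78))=2158/3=719.33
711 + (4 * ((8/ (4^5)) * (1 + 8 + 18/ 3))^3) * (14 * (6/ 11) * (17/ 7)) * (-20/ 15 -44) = 127163889/ 180224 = 705.59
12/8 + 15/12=11/4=2.75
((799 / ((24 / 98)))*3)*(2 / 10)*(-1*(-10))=39151 / 2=19575.50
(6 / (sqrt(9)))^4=16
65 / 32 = 2.03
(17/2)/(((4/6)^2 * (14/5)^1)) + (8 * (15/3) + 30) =8605/112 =76.83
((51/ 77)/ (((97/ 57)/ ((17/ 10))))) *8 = 197676/ 37345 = 5.29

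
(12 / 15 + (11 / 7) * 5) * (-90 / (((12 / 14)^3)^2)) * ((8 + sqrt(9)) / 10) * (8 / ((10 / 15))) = -18672577 / 720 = -25934.13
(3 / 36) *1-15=-179 / 12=-14.92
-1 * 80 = -80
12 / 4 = 3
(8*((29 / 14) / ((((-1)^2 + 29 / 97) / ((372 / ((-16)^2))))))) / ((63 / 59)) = 5144977 / 296352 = 17.36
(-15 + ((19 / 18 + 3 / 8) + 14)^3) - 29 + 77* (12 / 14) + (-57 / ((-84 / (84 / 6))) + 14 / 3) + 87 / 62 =42945959065 / 11570688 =3711.62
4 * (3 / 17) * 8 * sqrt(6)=96 * sqrt(6) / 17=13.83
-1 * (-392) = 392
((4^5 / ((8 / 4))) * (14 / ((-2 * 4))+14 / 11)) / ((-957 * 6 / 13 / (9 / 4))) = 4368 / 3509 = 1.24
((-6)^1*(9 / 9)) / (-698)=3 / 349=0.01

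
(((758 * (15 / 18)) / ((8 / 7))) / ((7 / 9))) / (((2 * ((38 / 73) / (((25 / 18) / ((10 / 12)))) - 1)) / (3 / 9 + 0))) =-691675 / 4016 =-172.23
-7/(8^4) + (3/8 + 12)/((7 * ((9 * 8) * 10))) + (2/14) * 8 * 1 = 23421/20480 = 1.14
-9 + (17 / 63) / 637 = -361162 / 40131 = -9.00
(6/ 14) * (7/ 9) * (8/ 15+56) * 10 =1696/ 9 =188.44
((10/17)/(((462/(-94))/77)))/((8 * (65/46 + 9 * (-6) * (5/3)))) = 1081/83130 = 0.01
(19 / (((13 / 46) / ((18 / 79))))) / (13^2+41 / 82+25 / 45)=283176 / 3143647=0.09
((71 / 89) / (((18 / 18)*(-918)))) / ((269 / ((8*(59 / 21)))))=-16756 / 230767299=-0.00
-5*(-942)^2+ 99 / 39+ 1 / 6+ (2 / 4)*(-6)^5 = -4440705.29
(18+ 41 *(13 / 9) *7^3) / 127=182981 / 1143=160.09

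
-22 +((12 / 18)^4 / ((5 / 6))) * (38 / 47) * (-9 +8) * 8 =-149318 / 6345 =-23.53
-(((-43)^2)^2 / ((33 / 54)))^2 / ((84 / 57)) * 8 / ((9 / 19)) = -303799701615405192 / 847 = -358677333666357.96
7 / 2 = 3.50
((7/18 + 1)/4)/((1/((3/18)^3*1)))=25/15552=0.00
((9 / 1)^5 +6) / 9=6561.67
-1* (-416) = 416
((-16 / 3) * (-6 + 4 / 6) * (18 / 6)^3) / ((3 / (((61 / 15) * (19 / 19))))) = 15616 / 15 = 1041.07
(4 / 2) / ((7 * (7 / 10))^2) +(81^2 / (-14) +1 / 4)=-4497645 / 9604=-468.31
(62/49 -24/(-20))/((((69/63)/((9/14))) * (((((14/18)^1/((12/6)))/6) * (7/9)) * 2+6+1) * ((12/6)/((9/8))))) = 8916399/77785540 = 0.11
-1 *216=-216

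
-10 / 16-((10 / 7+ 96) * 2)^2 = -37969.93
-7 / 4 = -1.75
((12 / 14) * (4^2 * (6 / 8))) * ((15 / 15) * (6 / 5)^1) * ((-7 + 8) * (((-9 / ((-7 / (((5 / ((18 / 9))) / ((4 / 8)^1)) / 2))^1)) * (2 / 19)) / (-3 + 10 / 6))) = -2916 / 931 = -3.13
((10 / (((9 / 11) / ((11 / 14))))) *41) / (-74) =-24805 / 4662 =-5.32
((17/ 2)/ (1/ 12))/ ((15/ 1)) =34/ 5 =6.80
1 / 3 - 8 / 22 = -1 / 33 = -0.03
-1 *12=-12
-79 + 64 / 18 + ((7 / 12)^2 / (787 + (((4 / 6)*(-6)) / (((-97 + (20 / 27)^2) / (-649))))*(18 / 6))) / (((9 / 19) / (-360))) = -67764064697 / 893859822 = -75.81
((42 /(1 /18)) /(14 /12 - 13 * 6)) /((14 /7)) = -2268 /461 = -4.92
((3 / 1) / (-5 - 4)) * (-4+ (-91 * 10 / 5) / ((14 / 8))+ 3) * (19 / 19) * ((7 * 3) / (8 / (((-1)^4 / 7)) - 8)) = 245 / 16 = 15.31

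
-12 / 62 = -6 / 31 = -0.19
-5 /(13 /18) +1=-77 /13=-5.92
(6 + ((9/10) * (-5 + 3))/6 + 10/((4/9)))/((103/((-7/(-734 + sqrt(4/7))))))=329 * sqrt(7)/323702220 + 845201/323702220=0.00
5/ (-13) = -5/ 13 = -0.38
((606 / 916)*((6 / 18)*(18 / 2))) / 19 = 909 / 8702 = 0.10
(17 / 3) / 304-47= -42847 / 912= -46.98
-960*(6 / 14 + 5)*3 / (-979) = 109440 / 6853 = 15.97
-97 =-97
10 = 10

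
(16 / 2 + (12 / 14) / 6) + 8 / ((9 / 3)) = 227 / 21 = 10.81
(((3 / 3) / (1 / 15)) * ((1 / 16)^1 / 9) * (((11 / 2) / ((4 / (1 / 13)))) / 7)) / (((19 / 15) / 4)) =275 / 55328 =0.00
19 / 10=1.90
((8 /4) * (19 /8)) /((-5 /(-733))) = 13927 /20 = 696.35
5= 5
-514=-514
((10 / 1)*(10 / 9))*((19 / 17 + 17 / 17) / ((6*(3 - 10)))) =-200 / 357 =-0.56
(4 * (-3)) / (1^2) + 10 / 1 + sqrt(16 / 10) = -2 + 2 * sqrt(10) / 5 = -0.74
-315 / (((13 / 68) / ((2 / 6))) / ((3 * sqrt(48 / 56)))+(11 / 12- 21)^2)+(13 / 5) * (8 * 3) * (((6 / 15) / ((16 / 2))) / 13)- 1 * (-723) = 60147360 * sqrt(42) / 974913084601+17608368828864681 / 24372827115025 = 722.46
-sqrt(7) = -2.65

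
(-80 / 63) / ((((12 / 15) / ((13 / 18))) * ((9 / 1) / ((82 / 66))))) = -26650 / 168399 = -0.16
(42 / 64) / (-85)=-21 / 2720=-0.01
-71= -71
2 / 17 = 0.12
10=10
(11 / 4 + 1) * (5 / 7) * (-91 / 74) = -975 / 296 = -3.29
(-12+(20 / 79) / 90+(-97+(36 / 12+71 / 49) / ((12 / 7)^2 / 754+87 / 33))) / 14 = -40935061267 / 5340410586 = -7.67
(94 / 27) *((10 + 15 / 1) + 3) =2632 / 27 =97.48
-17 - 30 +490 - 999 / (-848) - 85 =304583 / 848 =359.18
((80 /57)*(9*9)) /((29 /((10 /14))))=10800 /3857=2.80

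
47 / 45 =1.04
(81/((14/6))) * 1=243/7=34.71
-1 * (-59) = 59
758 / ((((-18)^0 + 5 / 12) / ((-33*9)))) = -2701512 / 17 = -158912.47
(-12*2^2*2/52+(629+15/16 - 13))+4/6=384233/624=615.76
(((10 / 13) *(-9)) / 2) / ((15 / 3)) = -9 / 13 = -0.69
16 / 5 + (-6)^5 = -38864 / 5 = -7772.80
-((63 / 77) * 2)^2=-324 / 121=-2.68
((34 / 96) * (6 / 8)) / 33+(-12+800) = 1664273 / 2112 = 788.01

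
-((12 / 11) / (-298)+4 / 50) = -3128 / 40975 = -0.08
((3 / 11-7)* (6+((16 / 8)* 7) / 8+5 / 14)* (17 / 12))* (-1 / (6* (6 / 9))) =142783 / 7392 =19.32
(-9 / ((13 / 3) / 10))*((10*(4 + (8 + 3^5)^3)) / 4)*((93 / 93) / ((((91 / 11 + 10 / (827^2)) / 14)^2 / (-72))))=947280318231498464009412000 / 5595091598845957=169305596074.05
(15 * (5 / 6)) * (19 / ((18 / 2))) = 475 / 18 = 26.39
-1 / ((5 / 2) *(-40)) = 1 / 100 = 0.01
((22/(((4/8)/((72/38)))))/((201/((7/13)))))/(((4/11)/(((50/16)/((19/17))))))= 1079925/628862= 1.72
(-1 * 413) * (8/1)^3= -211456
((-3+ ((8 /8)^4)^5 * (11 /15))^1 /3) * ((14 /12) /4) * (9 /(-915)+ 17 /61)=-4879 /82350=-0.06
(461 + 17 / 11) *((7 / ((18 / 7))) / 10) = 20776 / 165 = 125.92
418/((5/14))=5852/5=1170.40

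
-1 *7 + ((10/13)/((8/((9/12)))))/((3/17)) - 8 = -3035/208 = -14.59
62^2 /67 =3844 /67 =57.37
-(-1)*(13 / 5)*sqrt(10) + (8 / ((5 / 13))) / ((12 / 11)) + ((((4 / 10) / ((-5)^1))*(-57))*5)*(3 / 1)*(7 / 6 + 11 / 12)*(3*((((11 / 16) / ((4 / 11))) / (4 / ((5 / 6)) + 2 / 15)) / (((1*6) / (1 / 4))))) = 34.11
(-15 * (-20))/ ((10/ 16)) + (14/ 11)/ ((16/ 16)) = 5294/ 11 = 481.27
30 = 30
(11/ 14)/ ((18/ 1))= 11/ 252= 0.04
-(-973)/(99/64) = 62272/99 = 629.01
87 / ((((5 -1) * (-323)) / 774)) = -33669 / 646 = -52.12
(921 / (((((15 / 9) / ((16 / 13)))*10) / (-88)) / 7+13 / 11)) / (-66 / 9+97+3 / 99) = 28083132 / 3172195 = 8.85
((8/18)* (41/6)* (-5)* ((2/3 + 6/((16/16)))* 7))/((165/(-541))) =2323.49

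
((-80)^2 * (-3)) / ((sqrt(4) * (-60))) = 160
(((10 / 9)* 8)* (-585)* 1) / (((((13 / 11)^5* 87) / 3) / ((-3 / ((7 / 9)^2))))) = 15654157200 / 40585181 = 385.71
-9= -9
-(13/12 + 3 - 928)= 11087/12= 923.92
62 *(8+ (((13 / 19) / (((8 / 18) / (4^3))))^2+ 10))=217674684 / 361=602976.96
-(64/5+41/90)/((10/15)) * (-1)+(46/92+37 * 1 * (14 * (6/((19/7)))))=1328597/1140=1165.44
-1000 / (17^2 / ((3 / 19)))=-3000 / 5491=-0.55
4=4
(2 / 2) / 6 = 0.17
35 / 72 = 0.49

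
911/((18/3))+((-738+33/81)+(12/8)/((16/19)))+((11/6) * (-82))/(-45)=-2508353/4320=-580.64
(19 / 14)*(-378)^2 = 193914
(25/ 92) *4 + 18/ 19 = 889/ 437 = 2.03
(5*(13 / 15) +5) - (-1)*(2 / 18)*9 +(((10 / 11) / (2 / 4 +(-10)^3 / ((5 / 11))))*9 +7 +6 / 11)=2594870 / 145167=17.88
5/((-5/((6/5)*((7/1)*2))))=-84/5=-16.80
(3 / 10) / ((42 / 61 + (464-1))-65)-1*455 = -110655817 / 243200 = -455.00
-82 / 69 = -1.19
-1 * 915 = -915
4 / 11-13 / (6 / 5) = -691 / 66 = -10.47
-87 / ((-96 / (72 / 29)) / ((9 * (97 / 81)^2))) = 9409 / 324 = 29.04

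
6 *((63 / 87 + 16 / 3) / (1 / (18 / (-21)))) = -31.15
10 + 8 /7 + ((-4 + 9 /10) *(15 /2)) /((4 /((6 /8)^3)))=62295 /7168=8.69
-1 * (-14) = 14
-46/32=-23/16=-1.44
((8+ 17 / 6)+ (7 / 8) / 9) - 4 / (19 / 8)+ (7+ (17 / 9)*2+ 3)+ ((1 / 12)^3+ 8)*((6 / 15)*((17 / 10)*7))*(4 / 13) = 3707099 / 106704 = 34.74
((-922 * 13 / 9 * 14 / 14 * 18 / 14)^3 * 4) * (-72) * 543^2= 146222756609321763072 / 343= 426305412855165490.01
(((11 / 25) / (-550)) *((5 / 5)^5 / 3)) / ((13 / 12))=-2 / 8125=-0.00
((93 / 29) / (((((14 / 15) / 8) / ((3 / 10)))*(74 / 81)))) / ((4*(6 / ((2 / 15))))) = 7533 / 150220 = 0.05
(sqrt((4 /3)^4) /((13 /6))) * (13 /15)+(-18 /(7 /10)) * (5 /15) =-7.86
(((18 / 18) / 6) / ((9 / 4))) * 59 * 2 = 236 / 27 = 8.74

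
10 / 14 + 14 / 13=1.79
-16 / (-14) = 8 / 7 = 1.14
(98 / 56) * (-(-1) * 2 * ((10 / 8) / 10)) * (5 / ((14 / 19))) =95 / 32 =2.97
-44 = -44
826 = 826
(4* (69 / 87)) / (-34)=-46 / 493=-0.09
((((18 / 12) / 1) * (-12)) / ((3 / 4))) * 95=-2280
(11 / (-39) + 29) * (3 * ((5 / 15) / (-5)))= -224 / 39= -5.74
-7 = -7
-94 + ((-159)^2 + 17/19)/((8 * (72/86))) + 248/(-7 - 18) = 125541611/34200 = 3670.81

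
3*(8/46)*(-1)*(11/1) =-132/23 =-5.74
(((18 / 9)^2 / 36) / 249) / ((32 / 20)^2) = 25 / 143424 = 0.00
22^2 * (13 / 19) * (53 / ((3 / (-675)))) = -75032100 / 19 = -3949057.89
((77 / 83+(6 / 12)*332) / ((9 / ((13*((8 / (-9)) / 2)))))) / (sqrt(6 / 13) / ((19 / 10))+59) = -199486008020 / 109825132959+136887400*sqrt(78) / 109825132959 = -1.81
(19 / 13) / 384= 19 / 4992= 0.00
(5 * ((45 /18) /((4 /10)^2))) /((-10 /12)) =-375 /4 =-93.75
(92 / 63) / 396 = 23 / 6237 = 0.00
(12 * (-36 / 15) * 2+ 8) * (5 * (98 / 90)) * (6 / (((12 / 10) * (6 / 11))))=-66836 / 27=-2475.41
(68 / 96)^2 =289 / 576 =0.50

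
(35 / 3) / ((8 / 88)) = 385 / 3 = 128.33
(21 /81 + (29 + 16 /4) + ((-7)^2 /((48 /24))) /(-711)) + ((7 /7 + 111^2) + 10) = 52750049 /4266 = 12365.22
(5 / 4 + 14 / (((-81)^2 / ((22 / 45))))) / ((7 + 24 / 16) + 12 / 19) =28071683 / 204900030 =0.14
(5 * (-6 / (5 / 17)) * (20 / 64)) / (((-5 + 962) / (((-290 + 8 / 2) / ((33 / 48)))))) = 4420 / 319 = 13.86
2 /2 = 1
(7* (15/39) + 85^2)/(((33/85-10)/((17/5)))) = -27154440/10621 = -2556.67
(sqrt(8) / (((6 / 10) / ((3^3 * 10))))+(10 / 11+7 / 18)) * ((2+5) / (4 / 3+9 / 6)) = 1799 / 561+37800 * sqrt(2) / 17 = 3147.75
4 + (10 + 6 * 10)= 74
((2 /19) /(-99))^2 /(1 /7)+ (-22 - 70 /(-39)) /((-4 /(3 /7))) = 697020265 /321972651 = 2.16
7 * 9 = 63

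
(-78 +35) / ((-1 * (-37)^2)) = 43 / 1369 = 0.03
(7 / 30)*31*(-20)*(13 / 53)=-5642 / 159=-35.48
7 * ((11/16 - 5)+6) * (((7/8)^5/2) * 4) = 3176523/262144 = 12.12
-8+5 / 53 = -419 / 53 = -7.91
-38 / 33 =-1.15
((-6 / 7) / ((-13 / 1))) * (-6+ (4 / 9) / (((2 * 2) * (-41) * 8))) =-17713 / 44772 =-0.40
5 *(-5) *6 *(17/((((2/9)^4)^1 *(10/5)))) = -8365275/16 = -522829.69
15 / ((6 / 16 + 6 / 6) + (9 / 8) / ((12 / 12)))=6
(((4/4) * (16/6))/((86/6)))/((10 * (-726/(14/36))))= -0.00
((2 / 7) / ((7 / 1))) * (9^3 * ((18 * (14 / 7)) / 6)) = 8748 / 49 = 178.53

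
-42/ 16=-21/ 8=-2.62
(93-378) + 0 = -285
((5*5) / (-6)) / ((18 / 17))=-425 / 108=-3.94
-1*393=-393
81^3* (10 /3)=1771470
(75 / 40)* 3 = 45 / 8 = 5.62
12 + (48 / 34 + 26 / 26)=245 / 17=14.41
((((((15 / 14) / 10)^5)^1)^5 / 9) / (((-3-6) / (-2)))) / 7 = 10460353203 / 5284681618822285532935702846518591488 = 0.00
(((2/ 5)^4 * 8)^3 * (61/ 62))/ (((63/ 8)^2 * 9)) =4093640704/ 270349365234375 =0.00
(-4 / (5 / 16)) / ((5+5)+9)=-0.67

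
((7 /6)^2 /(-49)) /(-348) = 1 /12528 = 0.00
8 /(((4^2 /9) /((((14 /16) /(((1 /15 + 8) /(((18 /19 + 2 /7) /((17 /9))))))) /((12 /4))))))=16605 /156332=0.11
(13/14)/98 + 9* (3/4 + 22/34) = 12.58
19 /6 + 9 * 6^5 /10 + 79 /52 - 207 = 6796.09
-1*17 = -17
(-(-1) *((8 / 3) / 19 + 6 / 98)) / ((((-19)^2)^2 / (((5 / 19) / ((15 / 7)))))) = 563 / 2963890503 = 0.00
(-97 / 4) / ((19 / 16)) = -388 / 19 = -20.42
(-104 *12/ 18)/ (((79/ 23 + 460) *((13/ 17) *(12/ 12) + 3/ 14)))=-66976/ 438273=-0.15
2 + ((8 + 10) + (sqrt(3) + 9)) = sqrt(3) + 29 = 30.73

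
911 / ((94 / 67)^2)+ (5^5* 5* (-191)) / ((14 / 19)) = -250485779897 / 61852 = -4049760.39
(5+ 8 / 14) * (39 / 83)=1521 / 581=2.62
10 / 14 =5 / 7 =0.71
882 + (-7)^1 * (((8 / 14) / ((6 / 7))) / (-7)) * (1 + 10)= 2668 / 3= 889.33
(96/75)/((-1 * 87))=-32/2175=-0.01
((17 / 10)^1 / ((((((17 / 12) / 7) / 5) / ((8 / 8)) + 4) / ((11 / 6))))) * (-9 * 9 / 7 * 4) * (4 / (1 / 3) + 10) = -1332936 / 1697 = -785.47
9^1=9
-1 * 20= -20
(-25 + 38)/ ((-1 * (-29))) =13/ 29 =0.45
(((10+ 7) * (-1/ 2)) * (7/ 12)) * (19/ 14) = -323/ 48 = -6.73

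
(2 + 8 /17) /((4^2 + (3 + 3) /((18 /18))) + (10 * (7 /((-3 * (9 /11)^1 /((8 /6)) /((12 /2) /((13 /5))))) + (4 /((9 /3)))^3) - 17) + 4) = -14742 /328457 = -0.04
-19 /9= -2.11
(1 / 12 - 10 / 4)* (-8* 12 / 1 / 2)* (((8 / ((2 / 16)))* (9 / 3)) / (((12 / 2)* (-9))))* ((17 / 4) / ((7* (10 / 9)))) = -7888 / 35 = -225.37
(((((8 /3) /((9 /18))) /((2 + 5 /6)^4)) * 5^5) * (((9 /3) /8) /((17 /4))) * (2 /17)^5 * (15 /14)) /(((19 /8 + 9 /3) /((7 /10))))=6220800000 /86687737719307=0.00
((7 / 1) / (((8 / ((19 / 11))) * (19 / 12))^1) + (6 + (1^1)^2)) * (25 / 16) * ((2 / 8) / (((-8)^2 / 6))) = 13125 / 45056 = 0.29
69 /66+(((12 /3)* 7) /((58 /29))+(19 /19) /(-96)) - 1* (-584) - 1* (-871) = 1552357 /1056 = 1470.04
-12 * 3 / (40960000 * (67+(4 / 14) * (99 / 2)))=-63 / 5816320000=-0.00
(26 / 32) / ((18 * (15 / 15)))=13 / 288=0.05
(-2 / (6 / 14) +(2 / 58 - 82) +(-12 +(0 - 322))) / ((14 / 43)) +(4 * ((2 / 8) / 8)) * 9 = -6288859 / 4872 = -1290.82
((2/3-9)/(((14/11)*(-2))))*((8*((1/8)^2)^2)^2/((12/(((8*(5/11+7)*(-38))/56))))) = -19475/462422016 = -0.00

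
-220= -220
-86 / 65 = -1.32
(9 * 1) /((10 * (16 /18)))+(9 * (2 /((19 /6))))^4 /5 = 2187338337 /10425680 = 209.80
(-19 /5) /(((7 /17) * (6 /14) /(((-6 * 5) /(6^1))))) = 323 /3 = 107.67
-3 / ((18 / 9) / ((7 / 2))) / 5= -21 / 20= -1.05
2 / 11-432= -4750 / 11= -431.82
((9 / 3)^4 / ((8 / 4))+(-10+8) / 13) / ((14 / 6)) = 3147 / 182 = 17.29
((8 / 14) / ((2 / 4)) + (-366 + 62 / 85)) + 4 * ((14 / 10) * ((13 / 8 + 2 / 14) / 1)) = -421531 / 1190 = -354.23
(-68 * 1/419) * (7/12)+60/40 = 3533/2514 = 1.41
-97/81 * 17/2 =-1649/162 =-10.18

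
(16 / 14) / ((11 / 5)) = 40 / 77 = 0.52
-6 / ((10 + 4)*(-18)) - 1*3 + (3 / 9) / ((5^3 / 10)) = -3097 / 1050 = -2.95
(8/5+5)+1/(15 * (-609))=12058/1827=6.60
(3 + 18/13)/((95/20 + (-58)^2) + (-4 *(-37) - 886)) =228/136799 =0.00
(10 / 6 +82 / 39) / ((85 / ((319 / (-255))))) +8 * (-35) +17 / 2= -153035087 / 563550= -271.56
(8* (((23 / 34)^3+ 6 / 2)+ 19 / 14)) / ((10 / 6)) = 3851823 / 171955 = 22.40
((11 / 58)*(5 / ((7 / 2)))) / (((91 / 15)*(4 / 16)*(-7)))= -3300 / 129311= -0.03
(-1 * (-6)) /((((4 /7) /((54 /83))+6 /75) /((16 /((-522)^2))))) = 175 /476006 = 0.00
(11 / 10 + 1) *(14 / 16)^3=7203 / 5120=1.41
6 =6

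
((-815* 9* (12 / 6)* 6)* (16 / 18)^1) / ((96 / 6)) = -4890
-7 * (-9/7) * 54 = 486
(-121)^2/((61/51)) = 12240.84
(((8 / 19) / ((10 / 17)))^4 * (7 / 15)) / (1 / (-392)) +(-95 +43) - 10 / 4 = -250512763363 / 2443518750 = -102.52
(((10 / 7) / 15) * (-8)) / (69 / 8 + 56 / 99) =-4224 / 50953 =-0.08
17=17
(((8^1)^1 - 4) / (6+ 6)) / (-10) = -1 / 30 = -0.03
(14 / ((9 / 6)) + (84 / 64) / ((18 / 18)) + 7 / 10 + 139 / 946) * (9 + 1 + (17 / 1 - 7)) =1304659 / 5676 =229.86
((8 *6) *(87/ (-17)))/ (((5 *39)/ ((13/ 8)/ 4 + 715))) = -901.22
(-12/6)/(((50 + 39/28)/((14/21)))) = -112/4317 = -0.03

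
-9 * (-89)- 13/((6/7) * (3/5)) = 775.72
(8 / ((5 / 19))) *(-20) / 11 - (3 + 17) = -828 / 11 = -75.27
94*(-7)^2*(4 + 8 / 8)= 23030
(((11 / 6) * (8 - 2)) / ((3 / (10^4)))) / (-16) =-6875 / 3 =-2291.67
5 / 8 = 0.62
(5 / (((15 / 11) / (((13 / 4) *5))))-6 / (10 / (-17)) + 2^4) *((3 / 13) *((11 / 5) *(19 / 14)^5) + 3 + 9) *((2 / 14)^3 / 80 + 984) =1786043223015559911 / 1475789056000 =1210229.35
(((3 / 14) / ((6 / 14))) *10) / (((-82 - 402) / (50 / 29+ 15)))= -0.17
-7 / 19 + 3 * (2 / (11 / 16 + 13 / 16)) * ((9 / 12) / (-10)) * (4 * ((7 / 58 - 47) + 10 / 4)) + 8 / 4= 151213 / 2755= 54.89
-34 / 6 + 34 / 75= -391 / 75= -5.21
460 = 460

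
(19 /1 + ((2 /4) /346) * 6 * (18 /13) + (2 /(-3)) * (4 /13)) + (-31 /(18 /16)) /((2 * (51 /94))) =-6.59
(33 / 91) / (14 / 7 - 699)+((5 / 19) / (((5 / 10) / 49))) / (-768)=-15780383 / 462763392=-0.03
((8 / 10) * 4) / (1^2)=16 / 5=3.20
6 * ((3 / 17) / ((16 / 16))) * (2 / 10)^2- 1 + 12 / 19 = -2633 / 8075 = -0.33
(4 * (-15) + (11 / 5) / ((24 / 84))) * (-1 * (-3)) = -156.90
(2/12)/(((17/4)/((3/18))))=1/153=0.01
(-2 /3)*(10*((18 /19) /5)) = -24 /19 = -1.26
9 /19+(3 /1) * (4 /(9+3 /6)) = 33 /19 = 1.74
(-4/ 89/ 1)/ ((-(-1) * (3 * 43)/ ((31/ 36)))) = -31/ 103329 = -0.00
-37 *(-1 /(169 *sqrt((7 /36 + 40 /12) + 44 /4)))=222 *sqrt(523) /88387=0.06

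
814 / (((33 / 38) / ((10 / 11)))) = 28120 / 33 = 852.12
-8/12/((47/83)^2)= -13778/6627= -2.08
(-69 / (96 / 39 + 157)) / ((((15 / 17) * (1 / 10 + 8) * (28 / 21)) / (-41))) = 1.86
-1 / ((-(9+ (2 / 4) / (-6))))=12 / 107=0.11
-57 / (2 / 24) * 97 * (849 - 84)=-50756220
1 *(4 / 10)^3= 8 / 125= 0.06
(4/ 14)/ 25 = 2/ 175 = 0.01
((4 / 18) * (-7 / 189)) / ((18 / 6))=-2 / 729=-0.00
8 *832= 6656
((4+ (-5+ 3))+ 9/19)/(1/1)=47/19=2.47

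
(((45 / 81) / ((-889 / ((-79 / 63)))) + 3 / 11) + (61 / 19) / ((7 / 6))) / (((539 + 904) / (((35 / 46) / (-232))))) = -398402975 / 57940898059044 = -0.00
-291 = -291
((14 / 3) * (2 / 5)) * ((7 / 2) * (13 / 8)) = 637 / 60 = 10.62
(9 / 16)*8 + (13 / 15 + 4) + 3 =371 / 30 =12.37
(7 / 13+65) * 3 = 2556 / 13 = 196.62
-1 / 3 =-0.33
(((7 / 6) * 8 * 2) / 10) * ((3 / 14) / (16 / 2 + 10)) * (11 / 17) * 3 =11 / 255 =0.04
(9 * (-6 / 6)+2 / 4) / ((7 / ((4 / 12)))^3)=-0.00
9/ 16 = 0.56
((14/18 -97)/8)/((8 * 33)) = -433/9504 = -0.05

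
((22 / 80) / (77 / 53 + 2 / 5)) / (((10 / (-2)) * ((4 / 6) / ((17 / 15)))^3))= -2864279 / 19640000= -0.15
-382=-382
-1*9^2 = -81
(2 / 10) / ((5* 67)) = 0.00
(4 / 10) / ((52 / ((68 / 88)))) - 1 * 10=-28583 / 2860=-9.99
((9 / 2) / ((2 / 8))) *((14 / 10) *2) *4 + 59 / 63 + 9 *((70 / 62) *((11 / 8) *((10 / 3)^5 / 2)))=90152057 / 29295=3077.39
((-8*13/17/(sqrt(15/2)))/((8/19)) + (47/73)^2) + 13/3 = 75904/15987 -247*sqrt(30)/255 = -0.56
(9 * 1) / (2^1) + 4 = 17 / 2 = 8.50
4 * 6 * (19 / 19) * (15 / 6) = 60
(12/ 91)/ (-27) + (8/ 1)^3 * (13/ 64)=85172/ 819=104.00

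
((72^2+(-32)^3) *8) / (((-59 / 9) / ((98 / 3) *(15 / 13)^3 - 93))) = -1441330.02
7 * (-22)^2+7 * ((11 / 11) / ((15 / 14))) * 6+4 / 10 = 17138 / 5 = 3427.60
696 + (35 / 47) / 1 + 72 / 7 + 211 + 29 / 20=6050181 / 6580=919.48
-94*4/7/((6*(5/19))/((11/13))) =-28.79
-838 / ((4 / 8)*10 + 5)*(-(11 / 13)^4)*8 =49076632 / 142805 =343.66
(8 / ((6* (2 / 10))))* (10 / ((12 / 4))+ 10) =800 / 9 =88.89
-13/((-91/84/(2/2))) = 12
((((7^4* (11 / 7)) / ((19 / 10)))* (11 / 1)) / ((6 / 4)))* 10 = 8300600 / 57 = 145624.56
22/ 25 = 0.88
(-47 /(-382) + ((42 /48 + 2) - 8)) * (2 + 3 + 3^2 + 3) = -129931 /1528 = -85.03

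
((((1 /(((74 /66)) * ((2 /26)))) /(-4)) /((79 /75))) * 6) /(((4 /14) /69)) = -46621575 /11692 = -3987.48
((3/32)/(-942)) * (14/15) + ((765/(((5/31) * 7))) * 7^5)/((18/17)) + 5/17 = 13778804049721/1281120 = 10755279.79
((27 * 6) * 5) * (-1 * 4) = -3240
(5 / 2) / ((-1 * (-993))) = 5 / 1986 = 0.00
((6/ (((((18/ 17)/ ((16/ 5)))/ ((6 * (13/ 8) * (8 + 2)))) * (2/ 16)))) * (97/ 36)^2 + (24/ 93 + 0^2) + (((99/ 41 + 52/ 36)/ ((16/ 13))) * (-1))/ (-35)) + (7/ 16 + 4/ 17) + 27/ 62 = 100643189141371/ 980093520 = 102687.33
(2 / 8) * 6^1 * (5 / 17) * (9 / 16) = 135 / 544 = 0.25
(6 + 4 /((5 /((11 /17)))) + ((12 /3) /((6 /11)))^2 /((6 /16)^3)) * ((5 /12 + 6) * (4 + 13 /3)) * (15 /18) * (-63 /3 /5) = -28564711945 /148716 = -192075.58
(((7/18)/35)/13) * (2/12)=1/7020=0.00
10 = 10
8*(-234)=-1872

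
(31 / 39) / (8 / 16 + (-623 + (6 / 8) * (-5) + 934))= 124 / 48009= 0.00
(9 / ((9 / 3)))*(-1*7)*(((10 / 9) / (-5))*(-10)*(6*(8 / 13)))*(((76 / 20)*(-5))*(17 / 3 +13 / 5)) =1055488 / 39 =27063.79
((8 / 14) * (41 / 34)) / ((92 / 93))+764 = 4185949 / 5474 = 764.70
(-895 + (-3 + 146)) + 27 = -725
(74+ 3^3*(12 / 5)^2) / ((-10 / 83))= -238127 / 125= -1905.02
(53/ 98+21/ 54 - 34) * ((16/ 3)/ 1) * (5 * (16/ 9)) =-18667520/ 11907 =-1567.78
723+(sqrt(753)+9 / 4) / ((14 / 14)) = sqrt(753)+2901 / 4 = 752.69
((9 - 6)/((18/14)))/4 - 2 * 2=-41/12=-3.42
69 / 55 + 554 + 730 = 70689 / 55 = 1285.25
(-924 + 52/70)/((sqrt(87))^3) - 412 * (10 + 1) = -4533.14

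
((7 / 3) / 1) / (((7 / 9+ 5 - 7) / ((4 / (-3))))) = 28 / 11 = 2.55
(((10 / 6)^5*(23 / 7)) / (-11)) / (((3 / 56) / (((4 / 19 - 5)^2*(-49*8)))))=1866537400000 / 2894859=644776.62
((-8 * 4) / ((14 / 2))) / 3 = -32 / 21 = -1.52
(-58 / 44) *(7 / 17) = -203 / 374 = -0.54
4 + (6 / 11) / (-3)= 42 / 11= 3.82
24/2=12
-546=-546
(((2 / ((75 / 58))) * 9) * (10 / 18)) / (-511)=-116 / 7665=-0.02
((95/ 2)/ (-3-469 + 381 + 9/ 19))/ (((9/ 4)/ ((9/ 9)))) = -361/ 1548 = -0.23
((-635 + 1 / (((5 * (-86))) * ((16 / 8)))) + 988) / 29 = 303579 / 24940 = 12.17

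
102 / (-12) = -17 / 2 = -8.50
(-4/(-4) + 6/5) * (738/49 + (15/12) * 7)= 52.38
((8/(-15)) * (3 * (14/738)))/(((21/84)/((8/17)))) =-1792/31365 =-0.06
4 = 4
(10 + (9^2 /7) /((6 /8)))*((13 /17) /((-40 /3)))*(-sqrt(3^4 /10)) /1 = 31239*sqrt(10) /23800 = 4.15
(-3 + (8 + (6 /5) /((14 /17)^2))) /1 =3317 /490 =6.77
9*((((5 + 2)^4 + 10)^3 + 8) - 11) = 126134572752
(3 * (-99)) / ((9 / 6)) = -198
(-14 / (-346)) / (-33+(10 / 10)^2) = -7 / 5536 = -0.00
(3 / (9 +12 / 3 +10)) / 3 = 1 / 23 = 0.04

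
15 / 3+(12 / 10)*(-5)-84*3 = -253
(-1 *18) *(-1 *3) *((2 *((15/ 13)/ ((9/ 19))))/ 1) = 3420/ 13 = 263.08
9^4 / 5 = 6561 / 5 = 1312.20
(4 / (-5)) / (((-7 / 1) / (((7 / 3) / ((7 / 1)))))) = 4 / 105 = 0.04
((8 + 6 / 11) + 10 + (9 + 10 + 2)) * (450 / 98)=97875 / 539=181.59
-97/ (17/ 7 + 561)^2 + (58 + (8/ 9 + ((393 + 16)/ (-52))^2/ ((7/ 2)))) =76.56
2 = 2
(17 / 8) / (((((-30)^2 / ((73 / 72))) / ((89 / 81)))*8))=110449 / 335923200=0.00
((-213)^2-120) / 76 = 45249 / 76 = 595.38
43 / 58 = 0.74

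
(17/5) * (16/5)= 272/25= 10.88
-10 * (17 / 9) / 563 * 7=-1190 / 5067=-0.23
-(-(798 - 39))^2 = -576081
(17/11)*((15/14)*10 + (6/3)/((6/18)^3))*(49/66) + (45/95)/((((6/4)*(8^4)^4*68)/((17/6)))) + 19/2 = 216787523462919880825/2588443885831192576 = 83.75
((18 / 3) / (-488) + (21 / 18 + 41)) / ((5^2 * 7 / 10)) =30857 / 12810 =2.41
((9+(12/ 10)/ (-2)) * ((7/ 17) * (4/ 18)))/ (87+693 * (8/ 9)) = 196/ 179265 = 0.00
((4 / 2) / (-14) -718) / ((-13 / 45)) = 2485.88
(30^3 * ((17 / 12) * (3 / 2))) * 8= 459000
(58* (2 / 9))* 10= 1160 / 9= 128.89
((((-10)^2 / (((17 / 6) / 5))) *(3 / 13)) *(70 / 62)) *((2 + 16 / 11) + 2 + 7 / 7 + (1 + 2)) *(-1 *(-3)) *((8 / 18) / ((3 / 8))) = 8960000 / 5797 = 1545.63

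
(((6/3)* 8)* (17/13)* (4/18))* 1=544/117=4.65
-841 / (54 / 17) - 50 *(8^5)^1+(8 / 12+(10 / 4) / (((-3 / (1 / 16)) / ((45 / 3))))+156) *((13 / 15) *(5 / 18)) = -8494643567 / 5184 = -1638627.23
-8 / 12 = -0.67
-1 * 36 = -36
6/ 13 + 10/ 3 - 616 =-23876/ 39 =-612.21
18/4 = 9/2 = 4.50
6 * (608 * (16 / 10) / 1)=5836.80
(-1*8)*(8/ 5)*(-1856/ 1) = 118784/ 5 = 23756.80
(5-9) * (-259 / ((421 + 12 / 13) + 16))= 13468 / 5693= 2.37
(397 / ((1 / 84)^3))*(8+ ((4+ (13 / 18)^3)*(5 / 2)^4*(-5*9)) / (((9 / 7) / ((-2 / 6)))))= 76337307773573 / 162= 471217949219.59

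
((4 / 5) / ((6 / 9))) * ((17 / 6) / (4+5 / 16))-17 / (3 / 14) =-27098 / 345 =-78.54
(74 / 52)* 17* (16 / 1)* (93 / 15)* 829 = 129317368 / 65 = 1989497.97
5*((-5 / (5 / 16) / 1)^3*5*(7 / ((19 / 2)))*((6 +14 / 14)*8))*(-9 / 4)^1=180633600 / 19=9507031.58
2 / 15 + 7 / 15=3 / 5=0.60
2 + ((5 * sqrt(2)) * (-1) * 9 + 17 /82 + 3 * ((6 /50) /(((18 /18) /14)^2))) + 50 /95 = 2854787 /38950-45 * sqrt(2) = 9.65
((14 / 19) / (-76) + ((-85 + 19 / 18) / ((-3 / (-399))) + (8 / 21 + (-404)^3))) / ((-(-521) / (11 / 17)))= -81907.50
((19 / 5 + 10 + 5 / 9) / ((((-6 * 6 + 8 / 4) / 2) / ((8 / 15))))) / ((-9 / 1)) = 304 / 6075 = 0.05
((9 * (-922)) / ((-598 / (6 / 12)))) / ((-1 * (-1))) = 4149 / 598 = 6.94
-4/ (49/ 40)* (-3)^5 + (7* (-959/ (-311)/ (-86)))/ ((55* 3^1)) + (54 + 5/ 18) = 274976570192/ 324362115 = 847.75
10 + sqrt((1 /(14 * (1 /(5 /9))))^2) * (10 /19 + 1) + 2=28873 /2394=12.06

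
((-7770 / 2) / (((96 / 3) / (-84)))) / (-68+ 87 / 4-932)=-11655 / 1118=-10.42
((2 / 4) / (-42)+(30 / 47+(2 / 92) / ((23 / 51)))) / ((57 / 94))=1408891 / 1266426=1.11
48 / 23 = 2.09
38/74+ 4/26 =321/481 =0.67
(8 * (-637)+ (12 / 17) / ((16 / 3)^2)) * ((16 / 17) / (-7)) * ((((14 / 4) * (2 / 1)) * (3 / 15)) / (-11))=-5544421 / 63580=-87.20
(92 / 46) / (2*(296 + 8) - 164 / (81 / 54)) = 3 / 748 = 0.00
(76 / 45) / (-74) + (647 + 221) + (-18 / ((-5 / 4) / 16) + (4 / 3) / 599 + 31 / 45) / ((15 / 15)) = 219227855 / 199467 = 1099.07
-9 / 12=-0.75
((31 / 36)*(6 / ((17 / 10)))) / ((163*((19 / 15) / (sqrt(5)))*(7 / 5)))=3875*sqrt(5) / 368543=0.02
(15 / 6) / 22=5 / 44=0.11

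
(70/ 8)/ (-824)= -35/ 3296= -0.01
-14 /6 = -7 /3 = -2.33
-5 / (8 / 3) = -15 / 8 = -1.88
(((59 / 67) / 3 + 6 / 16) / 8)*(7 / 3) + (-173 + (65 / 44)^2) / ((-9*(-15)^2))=293496529 / 1050667200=0.28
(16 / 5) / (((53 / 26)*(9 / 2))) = 832 / 2385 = 0.35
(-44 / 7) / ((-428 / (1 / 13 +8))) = 165 / 1391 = 0.12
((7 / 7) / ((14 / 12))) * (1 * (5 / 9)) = 10 / 21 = 0.48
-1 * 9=-9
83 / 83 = 1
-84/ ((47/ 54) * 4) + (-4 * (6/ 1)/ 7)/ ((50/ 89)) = -248646/ 8225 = -30.23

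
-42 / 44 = -21 / 22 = -0.95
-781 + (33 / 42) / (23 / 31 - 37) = -12290157 / 15736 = -781.02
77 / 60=1.28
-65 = -65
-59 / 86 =-0.69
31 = 31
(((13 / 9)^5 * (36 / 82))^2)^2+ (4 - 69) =-36273071423468068919249 / 5236192181870167076001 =-6.93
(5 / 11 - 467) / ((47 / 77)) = -35924 / 47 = -764.34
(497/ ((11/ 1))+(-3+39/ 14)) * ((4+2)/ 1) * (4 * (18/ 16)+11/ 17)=519375/ 374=1388.70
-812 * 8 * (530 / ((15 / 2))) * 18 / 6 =-1377152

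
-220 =-220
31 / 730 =0.04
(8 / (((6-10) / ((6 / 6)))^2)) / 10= 1 / 20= 0.05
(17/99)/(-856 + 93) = -17/75537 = -0.00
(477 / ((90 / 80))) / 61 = 424 / 61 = 6.95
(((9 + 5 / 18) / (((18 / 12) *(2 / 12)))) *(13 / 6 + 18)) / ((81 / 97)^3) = 18442383311 / 14348907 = 1285.28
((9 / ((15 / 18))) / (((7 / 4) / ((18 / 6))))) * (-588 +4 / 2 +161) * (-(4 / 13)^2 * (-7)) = -881280 / 169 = -5214.67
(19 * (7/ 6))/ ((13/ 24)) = 532/ 13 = 40.92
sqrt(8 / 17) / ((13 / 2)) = 4 * sqrt(34) / 221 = 0.11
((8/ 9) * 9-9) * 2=-2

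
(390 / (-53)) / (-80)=39 / 424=0.09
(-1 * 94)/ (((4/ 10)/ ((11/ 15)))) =-517/ 3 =-172.33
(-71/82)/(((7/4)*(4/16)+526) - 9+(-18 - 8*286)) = 568/1173297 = 0.00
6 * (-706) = -4236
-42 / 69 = -14 / 23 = -0.61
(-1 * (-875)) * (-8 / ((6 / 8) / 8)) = -224000 / 3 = -74666.67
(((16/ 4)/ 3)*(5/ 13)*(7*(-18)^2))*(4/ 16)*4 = 15120/ 13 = 1163.08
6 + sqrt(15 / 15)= 7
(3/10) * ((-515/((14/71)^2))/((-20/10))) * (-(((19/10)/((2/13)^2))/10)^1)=-5001675159/313600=-15949.22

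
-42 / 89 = -0.47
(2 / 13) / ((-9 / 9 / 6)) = -12 / 13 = -0.92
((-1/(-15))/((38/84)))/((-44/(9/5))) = -63/10450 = -0.01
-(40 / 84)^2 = -100 / 441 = -0.23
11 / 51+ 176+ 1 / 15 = 14984 / 85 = 176.28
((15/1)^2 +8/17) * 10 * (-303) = -11613990/17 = -683175.88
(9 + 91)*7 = 700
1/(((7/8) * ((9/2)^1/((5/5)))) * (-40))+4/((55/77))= 5.59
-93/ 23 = -4.04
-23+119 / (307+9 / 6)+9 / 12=-53961 / 2468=-21.86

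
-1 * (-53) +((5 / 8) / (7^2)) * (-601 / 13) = 267083 / 5096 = 52.41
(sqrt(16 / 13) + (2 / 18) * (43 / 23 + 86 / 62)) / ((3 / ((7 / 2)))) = 301 / 713 + 14 * sqrt(13) / 39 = 1.72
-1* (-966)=966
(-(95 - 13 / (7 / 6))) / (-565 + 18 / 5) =2935 / 19649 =0.15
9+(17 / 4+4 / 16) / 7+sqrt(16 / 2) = 12.47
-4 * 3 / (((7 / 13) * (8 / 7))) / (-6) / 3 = 13 / 12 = 1.08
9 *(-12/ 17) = -108/ 17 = -6.35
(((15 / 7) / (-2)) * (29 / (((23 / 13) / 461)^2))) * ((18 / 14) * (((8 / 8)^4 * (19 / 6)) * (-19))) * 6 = 50760690792435 / 51842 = 979142216.59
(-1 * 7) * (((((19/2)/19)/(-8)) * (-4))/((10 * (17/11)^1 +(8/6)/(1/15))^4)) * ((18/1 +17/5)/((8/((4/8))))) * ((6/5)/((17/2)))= -10966109/52437996000000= -0.00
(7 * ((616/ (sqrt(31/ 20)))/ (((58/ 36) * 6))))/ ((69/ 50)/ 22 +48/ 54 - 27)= -256132800 * sqrt(155)/ 231833221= -13.75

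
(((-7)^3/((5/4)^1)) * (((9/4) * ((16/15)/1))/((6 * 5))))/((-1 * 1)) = 21.95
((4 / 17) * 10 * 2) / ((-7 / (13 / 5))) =-208 / 119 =-1.75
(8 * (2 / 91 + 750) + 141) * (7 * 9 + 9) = 40236984 / 91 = 442164.66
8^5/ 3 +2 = 32774/ 3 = 10924.67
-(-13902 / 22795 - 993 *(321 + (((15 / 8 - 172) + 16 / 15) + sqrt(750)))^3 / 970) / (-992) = -103487816231781709 / 26049761280000 - 111229997659 *sqrt(30) / 307916800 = -5951.26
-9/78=-0.12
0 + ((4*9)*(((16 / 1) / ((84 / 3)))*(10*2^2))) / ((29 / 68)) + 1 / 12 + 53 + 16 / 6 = 1611989 / 812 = 1985.21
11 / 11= 1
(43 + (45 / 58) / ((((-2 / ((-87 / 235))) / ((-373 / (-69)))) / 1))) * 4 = 189289 / 1081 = 175.11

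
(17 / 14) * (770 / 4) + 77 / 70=234.85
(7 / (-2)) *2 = -7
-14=-14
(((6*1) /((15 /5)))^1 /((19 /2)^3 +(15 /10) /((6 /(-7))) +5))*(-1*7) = -112 /6885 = -0.02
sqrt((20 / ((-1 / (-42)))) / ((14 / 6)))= 6 * sqrt(10)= 18.97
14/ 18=7/ 9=0.78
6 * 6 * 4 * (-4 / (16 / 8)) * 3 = -864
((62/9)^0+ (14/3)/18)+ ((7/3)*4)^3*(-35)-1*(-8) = -768070/27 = -28447.04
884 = 884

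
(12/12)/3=1/3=0.33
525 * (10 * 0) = 0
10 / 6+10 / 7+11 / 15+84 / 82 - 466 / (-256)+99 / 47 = 75794429 / 8632960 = 8.78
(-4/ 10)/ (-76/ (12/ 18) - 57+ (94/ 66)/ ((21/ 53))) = 693/ 290030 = 0.00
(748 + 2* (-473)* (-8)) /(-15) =-2772 /5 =-554.40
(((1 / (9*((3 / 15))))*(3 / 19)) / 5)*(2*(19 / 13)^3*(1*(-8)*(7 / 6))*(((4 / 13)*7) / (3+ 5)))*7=-495292 / 257049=-1.93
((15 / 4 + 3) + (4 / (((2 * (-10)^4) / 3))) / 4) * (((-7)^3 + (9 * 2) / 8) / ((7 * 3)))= -61336363 / 560000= -109.53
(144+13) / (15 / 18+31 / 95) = 89490 / 661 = 135.39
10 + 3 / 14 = 143 / 14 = 10.21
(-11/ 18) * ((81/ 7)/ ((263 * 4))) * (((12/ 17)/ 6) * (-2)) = 99/ 62594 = 0.00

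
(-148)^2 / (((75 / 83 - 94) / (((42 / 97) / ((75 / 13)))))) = -330881824 / 18737975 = -17.66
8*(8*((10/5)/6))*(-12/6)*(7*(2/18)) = -33.19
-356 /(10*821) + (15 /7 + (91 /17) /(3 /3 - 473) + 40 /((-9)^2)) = 48221451491 /18676140840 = 2.58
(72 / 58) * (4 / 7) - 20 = -3916 / 203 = -19.29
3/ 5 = 0.60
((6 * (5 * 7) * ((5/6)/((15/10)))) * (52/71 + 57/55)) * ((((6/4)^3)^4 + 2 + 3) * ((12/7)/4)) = 19060591735/1599488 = 11916.68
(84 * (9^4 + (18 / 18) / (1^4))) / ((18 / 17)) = 1561756 / 3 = 520585.33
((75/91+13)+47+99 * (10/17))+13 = 204296/1547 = 132.06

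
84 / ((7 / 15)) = 180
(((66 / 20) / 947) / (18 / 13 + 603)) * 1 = 143 / 24801930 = 0.00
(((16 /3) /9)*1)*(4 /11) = 64 /297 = 0.22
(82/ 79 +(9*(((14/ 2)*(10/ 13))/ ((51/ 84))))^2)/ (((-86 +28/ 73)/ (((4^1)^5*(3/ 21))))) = -918941412058112/ 84403353125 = -10887.50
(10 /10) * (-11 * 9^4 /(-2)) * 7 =505197 /2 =252598.50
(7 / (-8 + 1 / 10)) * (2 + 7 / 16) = -1365 / 632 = -2.16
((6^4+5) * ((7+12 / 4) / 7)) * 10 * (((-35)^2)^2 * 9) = 251011687500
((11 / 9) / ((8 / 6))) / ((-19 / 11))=-0.53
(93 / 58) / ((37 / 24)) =1116 / 1073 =1.04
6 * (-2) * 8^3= -6144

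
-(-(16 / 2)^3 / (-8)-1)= -63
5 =5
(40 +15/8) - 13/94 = 15693/376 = 41.74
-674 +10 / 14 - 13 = -686.29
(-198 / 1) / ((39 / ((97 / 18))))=-1067 / 39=-27.36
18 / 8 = 9 / 4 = 2.25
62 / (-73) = -0.85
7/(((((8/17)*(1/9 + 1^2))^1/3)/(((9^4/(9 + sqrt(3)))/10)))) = 63241479/20800 - 7026831*sqrt(3)/20800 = 2455.32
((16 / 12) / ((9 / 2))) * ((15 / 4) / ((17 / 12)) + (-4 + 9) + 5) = 1720 / 459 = 3.75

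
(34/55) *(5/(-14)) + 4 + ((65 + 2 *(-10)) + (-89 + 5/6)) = -18197/462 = -39.39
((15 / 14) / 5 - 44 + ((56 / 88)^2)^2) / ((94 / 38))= -169885061 / 9633778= -17.63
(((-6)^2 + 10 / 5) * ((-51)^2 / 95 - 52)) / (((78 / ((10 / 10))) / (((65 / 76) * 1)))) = -2339 / 228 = -10.26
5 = 5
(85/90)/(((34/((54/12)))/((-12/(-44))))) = 3/88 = 0.03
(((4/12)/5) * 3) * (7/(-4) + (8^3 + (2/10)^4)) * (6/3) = 1275629/6250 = 204.10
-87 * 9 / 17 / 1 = -783 / 17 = -46.06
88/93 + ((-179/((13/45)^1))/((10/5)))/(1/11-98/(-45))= -368242501/2715414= -135.61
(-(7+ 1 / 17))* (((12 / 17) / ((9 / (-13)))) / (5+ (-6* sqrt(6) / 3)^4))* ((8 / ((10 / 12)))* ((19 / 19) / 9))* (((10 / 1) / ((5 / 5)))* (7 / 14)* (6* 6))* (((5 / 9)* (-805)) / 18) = -38272000 / 647649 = -59.09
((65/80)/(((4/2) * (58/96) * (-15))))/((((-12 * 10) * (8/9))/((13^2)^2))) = 1113879/92800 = 12.00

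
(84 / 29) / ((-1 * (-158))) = 42 / 2291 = 0.02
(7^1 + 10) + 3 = 20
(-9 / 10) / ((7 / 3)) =-0.39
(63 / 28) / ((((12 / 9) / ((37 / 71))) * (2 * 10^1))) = 0.04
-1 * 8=-8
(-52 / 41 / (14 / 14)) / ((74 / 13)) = -338 / 1517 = -0.22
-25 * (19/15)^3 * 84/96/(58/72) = -48013/870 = -55.19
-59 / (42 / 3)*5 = -295 / 14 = -21.07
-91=-91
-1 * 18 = -18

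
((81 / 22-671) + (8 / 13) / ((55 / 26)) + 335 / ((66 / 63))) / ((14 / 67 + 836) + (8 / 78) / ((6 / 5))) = -149717061 / 360564160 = -0.42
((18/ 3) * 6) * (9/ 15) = 108/ 5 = 21.60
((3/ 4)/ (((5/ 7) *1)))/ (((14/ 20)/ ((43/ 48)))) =43/ 32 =1.34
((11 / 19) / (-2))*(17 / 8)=-187 / 304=-0.62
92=92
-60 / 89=-0.67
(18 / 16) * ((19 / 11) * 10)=855 / 44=19.43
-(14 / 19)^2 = -196 / 361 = -0.54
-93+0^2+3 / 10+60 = -327 / 10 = -32.70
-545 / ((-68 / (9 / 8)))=4905 / 544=9.02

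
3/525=1/175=0.01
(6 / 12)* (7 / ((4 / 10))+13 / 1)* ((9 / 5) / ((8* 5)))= 549 / 800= 0.69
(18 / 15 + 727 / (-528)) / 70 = -467 / 184800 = -0.00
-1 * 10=-10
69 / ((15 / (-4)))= -92 / 5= -18.40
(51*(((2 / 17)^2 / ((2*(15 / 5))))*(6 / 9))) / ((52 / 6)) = 2 / 221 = 0.01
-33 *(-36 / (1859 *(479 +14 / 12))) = 648 / 486889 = 0.00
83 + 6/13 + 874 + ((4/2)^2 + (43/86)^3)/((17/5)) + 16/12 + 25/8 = 2554229/2652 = 963.13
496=496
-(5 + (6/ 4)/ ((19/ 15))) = -235/ 38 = -6.18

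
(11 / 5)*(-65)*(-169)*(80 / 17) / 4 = 483340 / 17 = 28431.76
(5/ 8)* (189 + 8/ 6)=2855/ 24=118.96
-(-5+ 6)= -1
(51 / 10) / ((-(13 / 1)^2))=-51 / 1690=-0.03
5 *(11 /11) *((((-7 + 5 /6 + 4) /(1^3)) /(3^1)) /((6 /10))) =-325 /54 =-6.02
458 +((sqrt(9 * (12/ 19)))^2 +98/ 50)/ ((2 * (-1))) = 431469/ 950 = 454.18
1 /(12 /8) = 2 /3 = 0.67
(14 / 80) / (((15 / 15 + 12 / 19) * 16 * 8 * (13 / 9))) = 0.00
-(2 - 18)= 16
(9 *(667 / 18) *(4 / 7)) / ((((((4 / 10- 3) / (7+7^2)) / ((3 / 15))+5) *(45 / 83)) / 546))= 161211232 / 4005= 40252.49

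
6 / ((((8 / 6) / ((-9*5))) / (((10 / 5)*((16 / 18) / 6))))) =-60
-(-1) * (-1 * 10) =-10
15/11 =1.36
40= 40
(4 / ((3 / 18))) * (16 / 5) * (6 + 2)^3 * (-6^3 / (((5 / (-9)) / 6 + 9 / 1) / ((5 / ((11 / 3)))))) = -6879707136 / 5291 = -1300265.95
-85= -85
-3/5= -0.60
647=647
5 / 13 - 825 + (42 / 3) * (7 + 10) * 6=7844 / 13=603.38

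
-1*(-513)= 513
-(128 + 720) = -848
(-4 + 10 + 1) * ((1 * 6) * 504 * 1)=21168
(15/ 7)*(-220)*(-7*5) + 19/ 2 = 33019/ 2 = 16509.50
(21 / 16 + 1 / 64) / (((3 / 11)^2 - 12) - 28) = -10285 / 309184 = -0.03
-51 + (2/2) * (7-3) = -47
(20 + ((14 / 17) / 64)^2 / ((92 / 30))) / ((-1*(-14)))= 272261855 / 190582784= 1.43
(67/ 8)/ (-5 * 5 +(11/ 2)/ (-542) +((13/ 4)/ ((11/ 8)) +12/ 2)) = -199727/ 396986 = -0.50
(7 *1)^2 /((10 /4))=98 /5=19.60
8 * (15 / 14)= 60 / 7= 8.57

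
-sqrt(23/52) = -sqrt(299)/26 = -0.67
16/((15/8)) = 128/15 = 8.53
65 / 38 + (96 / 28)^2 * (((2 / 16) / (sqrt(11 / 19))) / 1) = 65 / 38 + 72 * sqrt(209) / 539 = 3.64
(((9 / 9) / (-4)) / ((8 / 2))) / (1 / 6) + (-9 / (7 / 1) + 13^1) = 635 / 56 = 11.34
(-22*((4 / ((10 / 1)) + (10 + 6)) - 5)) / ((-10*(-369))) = -209 / 3075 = -0.07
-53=-53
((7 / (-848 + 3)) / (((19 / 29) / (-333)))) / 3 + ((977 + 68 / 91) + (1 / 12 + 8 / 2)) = 1326009137 / 1348620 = 983.23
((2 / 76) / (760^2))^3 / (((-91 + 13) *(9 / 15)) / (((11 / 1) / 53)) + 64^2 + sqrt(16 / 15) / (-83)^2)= 166696735554327 / 6822248436139508230268280759084646400000 -833569 *sqrt(15) / 3411124218069754115134140379542323200000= 0.00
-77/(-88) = 7/8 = 0.88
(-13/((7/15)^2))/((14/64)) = -93600/343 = -272.89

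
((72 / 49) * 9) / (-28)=-162 / 343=-0.47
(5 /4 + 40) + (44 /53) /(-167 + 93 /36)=17251773 /418276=41.24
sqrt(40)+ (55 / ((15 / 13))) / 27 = 143 / 81+ 2 * sqrt(10) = 8.09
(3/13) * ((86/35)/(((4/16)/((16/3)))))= 5504/455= 12.10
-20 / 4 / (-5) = 1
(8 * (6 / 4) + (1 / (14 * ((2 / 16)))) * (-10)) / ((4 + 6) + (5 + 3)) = 0.35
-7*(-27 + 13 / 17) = 3122 / 17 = 183.65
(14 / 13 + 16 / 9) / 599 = 334 / 70083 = 0.00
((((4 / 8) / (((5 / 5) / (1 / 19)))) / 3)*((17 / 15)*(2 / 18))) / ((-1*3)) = -17 / 46170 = -0.00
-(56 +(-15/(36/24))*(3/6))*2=-102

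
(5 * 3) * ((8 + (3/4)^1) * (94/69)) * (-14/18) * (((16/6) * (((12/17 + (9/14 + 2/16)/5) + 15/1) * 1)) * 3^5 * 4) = -2235288510/391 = -5716850.41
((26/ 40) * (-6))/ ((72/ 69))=-299/ 80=-3.74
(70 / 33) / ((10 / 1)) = 7 / 33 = 0.21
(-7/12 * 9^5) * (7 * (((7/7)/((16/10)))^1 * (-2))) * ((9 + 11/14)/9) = 10486665/32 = 327708.28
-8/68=-2/17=-0.12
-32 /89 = -0.36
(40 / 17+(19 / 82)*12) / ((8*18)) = 1789 / 50184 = 0.04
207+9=216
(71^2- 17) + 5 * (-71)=4669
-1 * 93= -93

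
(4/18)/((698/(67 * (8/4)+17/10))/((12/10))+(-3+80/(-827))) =2244478/12015957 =0.19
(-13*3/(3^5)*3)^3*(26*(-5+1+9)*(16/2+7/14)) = -2427685/19683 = -123.34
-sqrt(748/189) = -2 * sqrt(3927)/63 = -1.99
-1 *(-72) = 72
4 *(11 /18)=22 /9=2.44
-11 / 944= -0.01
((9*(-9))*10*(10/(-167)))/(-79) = -8100/13193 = -0.61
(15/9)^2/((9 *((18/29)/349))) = 253025/1458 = 173.54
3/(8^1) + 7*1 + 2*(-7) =-53/8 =-6.62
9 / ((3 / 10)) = 30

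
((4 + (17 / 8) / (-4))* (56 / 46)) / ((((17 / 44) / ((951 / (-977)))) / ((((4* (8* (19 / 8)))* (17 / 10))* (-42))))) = 6486301206 / 112355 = 57730.42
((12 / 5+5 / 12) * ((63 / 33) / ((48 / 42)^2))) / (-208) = -4459 / 225280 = -0.02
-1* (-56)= 56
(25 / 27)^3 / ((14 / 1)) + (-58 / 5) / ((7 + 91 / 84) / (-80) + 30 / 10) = -3025174057 / 766889046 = -3.94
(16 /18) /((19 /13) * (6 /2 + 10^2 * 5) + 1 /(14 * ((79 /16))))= 57512 /47566125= 0.00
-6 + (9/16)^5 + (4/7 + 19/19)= -32092513/7340032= -4.37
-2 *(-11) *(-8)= -176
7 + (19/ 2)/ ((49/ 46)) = 15.92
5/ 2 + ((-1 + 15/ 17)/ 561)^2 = 454771853/ 181908738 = 2.50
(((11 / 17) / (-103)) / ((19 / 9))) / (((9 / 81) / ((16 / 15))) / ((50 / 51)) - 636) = 15840 / 3384887867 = 0.00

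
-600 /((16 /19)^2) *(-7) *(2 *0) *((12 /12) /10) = 0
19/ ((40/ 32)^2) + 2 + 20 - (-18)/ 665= 113672/ 3325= 34.19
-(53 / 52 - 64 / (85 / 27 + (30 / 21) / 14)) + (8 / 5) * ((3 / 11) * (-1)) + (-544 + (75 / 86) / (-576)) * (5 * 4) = -160294021651 / 14757600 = -10861.79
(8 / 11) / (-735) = -8 / 8085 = -0.00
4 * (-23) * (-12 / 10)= 552 / 5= 110.40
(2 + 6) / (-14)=-4 / 7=-0.57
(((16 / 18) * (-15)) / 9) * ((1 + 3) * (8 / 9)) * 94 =-120320 / 243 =-495.14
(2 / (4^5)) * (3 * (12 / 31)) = 9 / 3968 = 0.00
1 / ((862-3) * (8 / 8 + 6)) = 1 / 6013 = 0.00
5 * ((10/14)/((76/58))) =725/266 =2.73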